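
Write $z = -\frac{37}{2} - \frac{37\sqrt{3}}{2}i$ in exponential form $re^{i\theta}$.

r = |z| = sqrt((-37/2)^2 + (-37*sqrt(3)/2)^2) = sqrt(1369/4 + 4107/4) = sqrt(1369) = 37
θ = arctan(b/a) = arctan(-32.0429/-18.5) (quadrant-adjusted) = -120° = -2π/3
z = 37e^(-i*2π/3)


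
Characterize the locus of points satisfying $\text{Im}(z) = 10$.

Im(z) = y where z = x + yi; the equation y = 10 is satisfied by all points with that y-coordinate
Locus: Horizontal line y = 10


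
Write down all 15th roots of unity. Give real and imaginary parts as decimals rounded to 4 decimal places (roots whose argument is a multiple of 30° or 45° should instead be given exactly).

ω_k = e^(2πik/15) = cos(2πk/15) + i sin(2πk/15) for k = 0, 1, ..., 14
Roots: 1, 0.9135 + 0.4067i, 0.6691 + 0.7431i, 0.3090 + 0.9511i, -0.1045 + 0.9945i, -1/2 + (sqrt(3)/2)i, -0.8090 + 0.5878i, -0.9781 + 0.2079i, -0.9781 - 0.2079i, -0.8090 - 0.5878i, -1/2 - (sqrt(3)/2)i, -0.1045 - 0.9945i, 0.3090 - 0.9511i, 0.6691 - 0.7431i, 0.9135 - 0.4067i


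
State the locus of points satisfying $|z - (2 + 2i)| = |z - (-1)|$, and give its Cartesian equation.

|z - z1| = |z - z2| means z is equidistant from z1 and z2,
i.e. the perpendicular bisector of the segment from (2, 2) to (-1, 0) (midpoint (1/2, 1)).
With z = x + yi, square both sides:
(x - 2)^2 + (y - 2)^2 = (x - (-1))^2 + (y - 0)^2
The x^2 and y^2 terms cancel: -6x + (-4)y = 1 - 8 = -7
Simplify: 6x + 4y = 7
Locus: Perpendicular bisector of the segment from (2, 2) to (-1, 0): the line 6x + 4y = 7


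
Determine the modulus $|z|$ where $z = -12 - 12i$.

|z| = sqrt(a^2 + b^2) = sqrt((-12)^2 + (-12)^2) = sqrt(288) = sqrt(288)


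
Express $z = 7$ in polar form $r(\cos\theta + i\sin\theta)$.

r = |z| = sqrt(a^2 + b^2) = sqrt((7)^2 + (0)^2) = sqrt(49 + 0) = sqrt(49) = 7
b = 0 and a > 0, so z lies on the positive real axis: θ = 0°
z = 7(cos 0° + i sin 0°)


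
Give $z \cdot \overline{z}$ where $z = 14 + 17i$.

z * conjugate(z) = |z|^2 = a^2 + b^2
= 14^2 + 17^2 = 485


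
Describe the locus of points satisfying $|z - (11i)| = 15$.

|z - z0| = r describes a circle centered at z0 with radius r
Here z0 = 11i and r = 15
Locus: Circle centered at (0, 11) with radius 15


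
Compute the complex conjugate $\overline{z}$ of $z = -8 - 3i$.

If z = a + bi, then conjugate(z) = a - bi
conjugate(-8 - 3i) = -8 + 3i


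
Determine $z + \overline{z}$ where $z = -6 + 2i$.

z + conjugate(z) = (a + bi) + (a - bi) = 2a
= 2 * (-6) = -12


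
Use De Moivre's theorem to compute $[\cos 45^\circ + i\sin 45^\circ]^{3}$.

By De Moivre: z^n = r^n(cos(nθ) + i sin(nθ))
= 1^3(cos(3*45°) + i sin(3*45°))
= 1(cos 135° + i sin 135°)
= -sqrt(2)/2 + (sqrt(2)/2)i


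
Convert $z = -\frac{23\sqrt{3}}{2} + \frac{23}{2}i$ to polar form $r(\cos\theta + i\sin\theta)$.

r = |z| = sqrt(a^2 + b^2) = sqrt((-23*sqrt(3)/2)^2 + (23/2)^2) = sqrt(1587/4 + 529/4) = sqrt(529) = 23
θ = arctan(b/a) = arctan(11.5/-19.9186) (quadrant-adjusted) = 150°
z = 23(cos 150° + i sin 150°)


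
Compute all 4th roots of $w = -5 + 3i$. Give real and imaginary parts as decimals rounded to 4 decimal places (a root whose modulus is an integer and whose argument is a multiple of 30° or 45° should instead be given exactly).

|w| = sqrt(34) ≈ 5.830952, arg(w) ≈ 149.036243°
Root modulus = sqrt(34)^(1/4) ≈ 1.553942
Root arguments: θ_k = (arg(w) + 360°k)/4 for k = 0, 1, ..., 3
Compute each root as (root modulus)(cos θ_k + i sin θ_k) using full-precision intermediates, then round to 4 decimal places.
Roots: 1.2368 + 0.9408i, -0.9408 + 1.2368i, -1.2368 - 0.9408i, 0.9408 - 1.2368i


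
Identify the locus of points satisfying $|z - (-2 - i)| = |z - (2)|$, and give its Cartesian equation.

|z - z1| = |z - z2| means z is equidistant from z1 and z2,
i.e. the perpendicular bisector of the segment from (-2, -1) to (2, 0) (midpoint (0, -1/2)).
With z = x + yi, square both sides:
(x - (-2))^2 + (y - (-1))^2 = (x - 2)^2 + (y - 0)^2
The x^2 and y^2 terms cancel: 8x + 2y = 4 - 5 = -1
Simplify: 8x + 2y = -1
Locus: Perpendicular bisector of the segment from (-2, -1) to (2, 0): the line 8x + 2y = -1


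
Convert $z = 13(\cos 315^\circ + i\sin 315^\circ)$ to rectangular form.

a = r cos θ = 13 * sqrt(2)/2 = 13*sqrt(2)/2
b = r sin θ = 13 * -sqrt(2)/2 = -13*sqrt(2)/2
z = 13*sqrt(2)/2 - (13*sqrt(2)/2)i


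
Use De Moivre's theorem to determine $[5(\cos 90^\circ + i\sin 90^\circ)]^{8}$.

By De Moivre: z^n = r^n(cos(nθ) + i sin(nθ))
= 5^8(cos(8*90°) + i sin(8*90°))
= 390625(cos 0° + i sin 0°)
= 390625


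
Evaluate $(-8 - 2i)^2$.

(a + bi)^2 = a^2 - b^2 + 2abi
= (-8)^2 - (-2)^2 + 2*(-8)*(-2)i
= 60 + 32i


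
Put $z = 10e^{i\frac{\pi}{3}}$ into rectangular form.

a = r cos θ = 10 * 1/2 = 5
b = r sin θ = 10 * sqrt(3)/2 = 5*sqrt(3)
z = 5 + 5*sqrt(3)i


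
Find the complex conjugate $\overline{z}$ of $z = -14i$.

If z = a + bi, then conjugate(z) = a - bi
conjugate(-14i) = 14i


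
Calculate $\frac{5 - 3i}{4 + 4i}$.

Multiply numerator and denominator by conjugate (4 - 4i):
= (5 - 3i)(4 - 4i) / (4^2 + 4^2)
= (8 - 32i) / 32
Divide through by 8: (1 - 4i) / 4
= 1/4 - i


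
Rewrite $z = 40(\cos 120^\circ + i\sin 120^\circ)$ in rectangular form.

a = r cos θ = 40 * -1/2 = -20
b = r sin θ = 40 * sqrt(3)/2 = 20*sqrt(3)
z = -20 + 20*sqrt(3)i


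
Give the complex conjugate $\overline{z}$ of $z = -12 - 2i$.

If z = a + bi, then conjugate(z) = a - bi
conjugate(-12 - 2i) = -12 + 2i


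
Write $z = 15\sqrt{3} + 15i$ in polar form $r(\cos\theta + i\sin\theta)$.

r = |z| = sqrt(a^2 + b^2) = sqrt((15*sqrt(3))^2 + (15)^2) = sqrt(675 + 225) = sqrt(900) = 30
θ = arctan(b/a) = arctan(15/25.9808) (quadrant-adjusted) = 30°
z = 30(cos 30° + i sin 30°)


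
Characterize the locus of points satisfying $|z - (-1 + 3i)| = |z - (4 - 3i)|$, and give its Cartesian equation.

|z - z1| = |z - z2| means z is equidistant from z1 and z2,
i.e. the perpendicular bisector of the segment from (-1, 3) to (4, -3) (midpoint (3/2, 0)).
With z = x + yi, square both sides:
(x - (-1))^2 + (y - 3)^2 = (x - 4)^2 + (y - (-3))^2
The x^2 and y^2 terms cancel: 10x + (-12)y = 25 - 10 = 15
Simplify: 10x - 12y = 15
Locus: Perpendicular bisector of the segment from (-1, 3) to (4, -3): the line 10x - 12y = 15


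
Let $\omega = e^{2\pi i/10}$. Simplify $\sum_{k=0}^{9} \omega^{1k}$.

Let ζ = ω^1 = e^(2πi·1/10). Since 10 ∤ 1, ζ ≠ 1.
Sum = Σ_{k=0}^{9} ζ^k = (ζ^10 - 1)/(ζ - 1) = (ω^{1·10} - 1)/(ζ - 1) = (1 - 1)/(ζ - 1) = 0


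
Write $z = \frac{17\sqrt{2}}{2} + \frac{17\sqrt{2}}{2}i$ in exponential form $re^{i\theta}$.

r = |z| = sqrt((17*sqrt(2)/2)^2 + (17*sqrt(2)/2)^2) = sqrt(289/2 + 289/2) = sqrt(289) = 17
θ = arctan(b/a) = arctan(12.0208/12.0208) (quadrant-adjusted) = 45° = π/4
z = 17e^(i*π/4)


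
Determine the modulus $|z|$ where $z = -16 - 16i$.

|z| = sqrt(a^2 + b^2) = sqrt((-16)^2 + (-16)^2) = sqrt(512) = sqrt(512)


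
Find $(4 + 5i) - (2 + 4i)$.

(4 - 2) + (5 - 4)i = 2 + i


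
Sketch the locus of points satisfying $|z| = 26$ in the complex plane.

|z| = 26 means sqrt(x^2 + y^2) = 26
This is a circle of radius 26 centered at the origin


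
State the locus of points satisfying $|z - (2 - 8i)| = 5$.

|z - z0| = r describes a circle centered at z0 with radius r
Here z0 = 2 - 8i and r = 5
Locus: Circle centered at (2, -8) with radius 5


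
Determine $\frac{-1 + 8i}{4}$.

Divisor is real, so divide each part by 4:
= -1/4 + 2i


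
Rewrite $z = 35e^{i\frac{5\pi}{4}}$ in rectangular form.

a = r cos θ = 35 * -sqrt(2)/2 = -35*sqrt(2)/2
b = r sin θ = 35 * -sqrt(2)/2 = -35*sqrt(2)/2
z = -35*sqrt(2)/2 - (35*sqrt(2)/2)i


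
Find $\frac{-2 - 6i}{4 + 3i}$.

Multiply numerator and denominator by conjugate (4 - 3i):
= (-2 - 6i)(4 - 3i) / (4^2 + 3^2)
= (-26 - 18i) / 25
= -26/25 - (18/25)i


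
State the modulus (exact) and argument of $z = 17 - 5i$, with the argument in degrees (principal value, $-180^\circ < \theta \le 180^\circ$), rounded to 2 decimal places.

|z| = sqrt(17^2 + (-5)^2) = sqrt(314)
arg(z) = arctan(b/a) = arctan(-5/17) (quadrant-adjusted) = -16.39°


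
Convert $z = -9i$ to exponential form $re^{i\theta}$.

r = |z| = sqrt((0)^2 + (-9)^2) = sqrt(0 + 81) = sqrt(81) = 9
a = 0 and b < 0, so z lies on the negative imaginary axis: θ = -90° = -π/2
z = 9e^(-i*π/2)


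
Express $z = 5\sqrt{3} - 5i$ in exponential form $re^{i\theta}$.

r = |z| = sqrt((5*sqrt(3))^2 + (-5)^2) = sqrt(75 + 25) = sqrt(100) = 10
θ = arctan(b/a) = arctan(-5/8.6603) (quadrant-adjusted) = -30° = -π/6
z = 10e^(-i*π/6)


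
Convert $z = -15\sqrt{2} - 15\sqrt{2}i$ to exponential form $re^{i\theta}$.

r = |z| = sqrt((-15*sqrt(2))^2 + (-15*sqrt(2))^2) = sqrt(450 + 450) = sqrt(900) = 30
θ = arctan(b/a) = arctan(-21.2132/-21.2132) (quadrant-adjusted) = -135° = -3π/4
z = 30e^(-i*3π/4)


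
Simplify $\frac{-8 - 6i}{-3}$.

Divisor is real, so divide each part by -3:
= 8/3 + 2i


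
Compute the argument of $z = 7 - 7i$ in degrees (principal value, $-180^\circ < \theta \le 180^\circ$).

θ = arctan(b/a) = arctan(-7/7) (quadrant-adjusted) = -45°


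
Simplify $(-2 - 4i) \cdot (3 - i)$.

(a1*a2 - b1*b2) + (a1*b2 + b1*a2)i
= (-6 - 4) + (2 + (-12))i
= -10 - 10i


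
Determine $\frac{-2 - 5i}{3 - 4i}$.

Multiply numerator and denominator by conjugate (3 + 4i):
= (-2 - 5i)(3 + 4i) / (3^2 + (-4)^2)
= (14 - 23i) / 25
= 14/25 - (23/25)i


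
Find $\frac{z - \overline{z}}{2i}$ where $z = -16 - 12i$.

z - conjugate(z) = 2bi
(z - conjugate(z))/(2i) = 2bi/(2i) = b = -12


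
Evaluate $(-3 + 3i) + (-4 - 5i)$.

(-3 + (-4)) + (3 + (-5))i = -7 - 2i


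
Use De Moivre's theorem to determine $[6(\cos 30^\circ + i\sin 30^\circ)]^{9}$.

By De Moivre: z^n = r^n(cos(nθ) + i sin(nθ))
= 6^9(cos(9*30°) + i sin(9*30°))
= 10077696(cos 270° + i sin 270°)
= -10077696i


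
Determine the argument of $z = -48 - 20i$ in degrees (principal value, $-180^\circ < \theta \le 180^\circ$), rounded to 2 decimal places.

θ = arctan(b/a) = arctan(-20/-48) (quadrant-adjusted) = -157.38°


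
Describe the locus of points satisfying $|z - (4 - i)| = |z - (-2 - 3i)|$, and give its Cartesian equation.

|z - z1| = |z - z2| means z is equidistant from z1 and z2,
i.e. the perpendicular bisector of the segment from (4, -1) to (-2, -3) (midpoint (1, -2)).
With z = x + yi, square both sides:
(x - 4)^2 + (y - (-1))^2 = (x - (-2))^2 + (y - (-3))^2
The x^2 and y^2 terms cancel: -12x + (-4)y = 13 - 17 = -4
Simplify: 3x + y = 1
Locus: Perpendicular bisector of the segment from (4, -1) to (-2, -3): the line 3x + y = 1


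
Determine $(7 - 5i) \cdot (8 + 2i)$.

(a1*a2 - b1*b2) + (a1*b2 + b1*a2)i
= (56 - (-10)) + (14 + (-40))i
= 66 - 26i


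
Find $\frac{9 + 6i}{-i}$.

Multiply numerator and denominator by conjugate (i):
= (9 + 6i)(i) / (0^2 + (-1)^2)
= (-6 + 9i) / 1
= -6 + 9i


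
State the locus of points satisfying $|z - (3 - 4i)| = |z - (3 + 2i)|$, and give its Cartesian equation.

|z - z1| = |z - z2| means z is equidistant from z1 and z2,
i.e. the perpendicular bisector of the segment from (3, -4) to (3, 2) (midpoint (3, -1)).
With z = x + yi, square both sides:
(x - 3)^2 + (y - (-4))^2 = (x - 3)^2 + (y - 2)^2
The x^2 and y^2 terms cancel: 0x + 12y = 13 - 25 = -12
Simplify: y = -1
Locus: Perpendicular bisector of the segment from (3, -4) to (3, 2): the line y = -1


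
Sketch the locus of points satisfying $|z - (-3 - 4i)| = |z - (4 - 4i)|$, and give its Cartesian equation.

|z - z1| = |z - z2| means z is equidistant from z1 and z2,
i.e. the perpendicular bisector of the segment from (-3, -4) to (4, -4) (midpoint (1/2, -4)).
With z = x + yi, square both sides:
(x - (-3))^2 + (y - (-4))^2 = (x - 4)^2 + (y - (-4))^2
The x^2 and y^2 terms cancel: 14x + 0y = 32 - 25 = 7
Simplify: x = 1/2
Locus: Perpendicular bisector of the segment from (-3, -4) to (4, -4): the line x = 1/2


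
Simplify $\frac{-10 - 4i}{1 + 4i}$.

Multiply numerator and denominator by conjugate (1 - 4i):
= (-10 - 4i)(1 - 4i) / (1^2 + 4^2)
= (-26 + 36i) / 17
= -26/17 + (36/17)i


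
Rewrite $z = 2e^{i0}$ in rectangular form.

a = r cos θ = 2 * 1 = 2
b = r sin θ = 2 * 0 = 0
z = 2


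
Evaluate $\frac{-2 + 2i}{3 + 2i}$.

Multiply numerator and denominator by conjugate (3 - 2i):
= (-2 + 2i)(3 - 2i) / (3^2 + 2^2)
= (-2 + 10i) / 13
= -2/13 + (10/13)i


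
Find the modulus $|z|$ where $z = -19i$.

|z| = sqrt(a^2 + b^2) = sqrt(0^2 + (-19)^2) = sqrt(361) = 19


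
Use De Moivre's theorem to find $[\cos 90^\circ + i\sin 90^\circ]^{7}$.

By De Moivre: z^n = r^n(cos(nθ) + i sin(nθ))
= 1^7(cos(7*90°) + i sin(7*90°))
= 1(cos 270° + i sin 270°)
= -i


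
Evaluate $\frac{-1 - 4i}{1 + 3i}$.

Multiply numerator and denominator by conjugate (1 - 3i):
= (-1 - 4i)(1 - 3i) / (1^2 + 3^2)
= (-13 - i) / 10
= -13/10 - (1/10)i


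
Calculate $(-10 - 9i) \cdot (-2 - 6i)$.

(a1*a2 - b1*b2) + (a1*b2 + b1*a2)i
= (20 - 54) + (60 + 18)i
= -34 + 78i


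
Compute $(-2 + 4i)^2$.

(a + bi)^2 = a^2 - b^2 + 2abi
= (-2)^2 - 4^2 + 2*(-2)*4i
= -12 - 16i


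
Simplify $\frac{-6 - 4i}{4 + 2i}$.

Multiply numerator and denominator by conjugate (4 - 2i):
= (-6 - 4i)(4 - 2i) / (4^2 + 2^2)
= (-32 - 4i) / 20
Divide through by 4: (-8 - i) / 5
= -8/5 - (1/5)i


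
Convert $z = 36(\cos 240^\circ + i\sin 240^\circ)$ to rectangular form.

a = r cos θ = 36 * -1/2 = -18
b = r sin θ = 36 * -sqrt(3)/2 = -18*sqrt(3)
z = -18 - 18*sqrt(3)i


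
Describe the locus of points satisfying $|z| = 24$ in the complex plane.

|z| = 24 means sqrt(x^2 + y^2) = 24
This is a circle of radius 24 centered at the origin


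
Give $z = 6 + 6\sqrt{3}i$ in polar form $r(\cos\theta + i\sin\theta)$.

r = |z| = sqrt(a^2 + b^2) = sqrt((6)^2 + (6*sqrt(3))^2) = sqrt(36 + 108) = sqrt(144) = 12
θ = arctan(b/a) = arctan(10.3923/6) (quadrant-adjusted) = 60°
z = 12(cos 60° + i sin 60°)


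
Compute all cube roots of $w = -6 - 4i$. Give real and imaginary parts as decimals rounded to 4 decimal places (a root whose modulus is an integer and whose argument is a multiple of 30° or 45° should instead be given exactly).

|w| = sqrt(52) ≈ 7.211103, arg(w) ≈ 213.690068°
Root modulus = sqrt(52)^(1/3) ≈ 1.931971
Root arguments: θ_k = (arg(w) + 360°k)/3 for k = 0, 1, ..., 2
Compute each root as (root modulus)(cos θ_k + i sin θ_k) using full-precision intermediates, then round to 4 decimal places.
Roots: 0.6216 + 1.8292i, -1.8950 - 0.3762i, 1.2733 - 1.4530i


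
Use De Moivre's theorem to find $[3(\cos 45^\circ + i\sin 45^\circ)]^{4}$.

By De Moivre: z^n = r^n(cos(nθ) + i sin(nθ))
= 3^4(cos(4*45°) + i sin(4*45°))
= 81(cos 180° + i sin 180°)
= -81


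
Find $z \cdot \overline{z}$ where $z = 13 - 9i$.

z * conjugate(z) = |z|^2 = a^2 + b^2
= 13^2 + (-9)^2 = 250


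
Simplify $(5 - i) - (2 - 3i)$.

(5 - 2) + (-1 - (-3))i = 3 + 2i


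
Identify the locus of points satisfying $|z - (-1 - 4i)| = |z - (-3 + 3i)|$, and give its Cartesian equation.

|z - z1| = |z - z2| means z is equidistant from z1 and z2,
i.e. the perpendicular bisector of the segment from (-1, -4) to (-3, 3) (midpoint (-2, -1/2)).
With z = x + yi, square both sides:
(x - (-1))^2 + (y - (-4))^2 = (x - (-3))^2 + (y - 3)^2
The x^2 and y^2 terms cancel: -4x + 14y = 18 - 17 = 1
Simplify: 4x - 14y = -1
Locus: Perpendicular bisector of the segment from (-1, -4) to (-3, 3): the line 4x - 14y = -1


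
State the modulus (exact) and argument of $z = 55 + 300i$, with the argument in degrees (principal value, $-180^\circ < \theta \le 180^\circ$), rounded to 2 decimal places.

|z| = sqrt(55^2 + 300^2) = 305
arg(z) = arctan(b/a) = arctan(300/55) (quadrant-adjusted) = 79.61°


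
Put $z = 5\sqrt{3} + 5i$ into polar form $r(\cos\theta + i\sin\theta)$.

r = |z| = sqrt(a^2 + b^2) = sqrt((5*sqrt(3))^2 + (5)^2) = sqrt(75 + 25) = sqrt(100) = 10
θ = arctan(b/a) = arctan(5/8.6603) (quadrant-adjusted) = 30°
z = 10(cos 30° + i sin 30°)


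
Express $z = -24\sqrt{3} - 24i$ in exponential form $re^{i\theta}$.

r = |z| = sqrt((-24*sqrt(3))^2 + (-24)^2) = sqrt(1728 + 576) = sqrt(2304) = 48
θ = arctan(b/a) = arctan(-24/-41.5692) (quadrant-adjusted) = 210° = 7π/6
z = 48e^(i*7π/6)


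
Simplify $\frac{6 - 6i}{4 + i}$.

Multiply numerator and denominator by conjugate (4 - i):
= (6 - 6i)(4 - i) / (4^2 + 1^2)
= (18 - 30i) / 17
= 18/17 - (30/17)i


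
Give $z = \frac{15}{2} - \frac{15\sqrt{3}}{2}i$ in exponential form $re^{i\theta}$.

r = |z| = sqrt((15/2)^2 + (-15*sqrt(3)/2)^2) = sqrt(225/4 + 675/4) = sqrt(225) = 15
θ = arctan(b/a) = arctan(-12.9904/7.5) (quadrant-adjusted) = -60° = -π/3
z = 15e^(-i*π/3)


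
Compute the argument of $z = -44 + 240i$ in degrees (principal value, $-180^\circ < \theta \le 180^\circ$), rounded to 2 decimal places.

θ = arctan(b/a) = arctan(240/-44) (quadrant-adjusted) = 100.39°


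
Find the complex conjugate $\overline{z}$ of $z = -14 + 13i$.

If z = a + bi, then conjugate(z) = a - bi
conjugate(-14 + 13i) = -14 - 13i


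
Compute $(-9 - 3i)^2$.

(a + bi)^2 = a^2 - b^2 + 2abi
= (-9)^2 - (-3)^2 + 2*(-9)*(-3)i
= 72 + 54i


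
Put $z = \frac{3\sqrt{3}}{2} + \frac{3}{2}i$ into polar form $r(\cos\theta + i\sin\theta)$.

r = |z| = sqrt(a^2 + b^2) = sqrt((3*sqrt(3)/2)^2 + (3/2)^2) = sqrt(27/4 + 9/4) = sqrt(9) = 3
θ = arctan(b/a) = arctan(1.5/2.5981) (quadrant-adjusted) = 30°
z = 3(cos 30° + i sin 30°)


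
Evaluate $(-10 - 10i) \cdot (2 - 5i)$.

(a1*a2 - b1*b2) + (a1*b2 + b1*a2)i
= (-20 - 50) + (50 + (-20))i
= -70 + 30i


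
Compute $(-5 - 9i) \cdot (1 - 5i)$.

(a1*a2 - b1*b2) + (a1*b2 + b1*a2)i
= (-5 - 45) + (25 + (-9))i
= -50 + 16i


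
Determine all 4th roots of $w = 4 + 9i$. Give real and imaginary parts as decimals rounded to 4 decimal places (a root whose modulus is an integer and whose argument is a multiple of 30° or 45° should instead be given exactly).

|w| = sqrt(97) ≈ 9.848858, arg(w) ≈ 66.037511°
Root modulus = sqrt(97)^(1/4) ≈ 1.771522
Root arguments: θ_k = (arg(w) + 360°k)/4 for k = 0, 1, ..., 3
Compute each root as (root modulus)(cos θ_k + i sin θ_k) using full-precision intermediates, then round to 4 decimal places.
Roots: 1.6985 + 0.5034i, -0.5034 + 1.6985i, -1.6985 - 0.5034i, 0.5034 - 1.6985i


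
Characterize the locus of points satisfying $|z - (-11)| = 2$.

|z - z0| = r describes a circle centered at z0 with radius r
Here z0 = -11 and r = 2
Locus: Circle centered at (-11, 0) with radius 2


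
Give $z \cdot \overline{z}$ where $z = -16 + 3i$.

z * conjugate(z) = |z|^2 = a^2 + b^2
= (-16)^2 + 3^2 = 265


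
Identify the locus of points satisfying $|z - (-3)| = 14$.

|z - z0| = r describes a circle centered at z0 with radius r
Here z0 = -3 and r = 14
Locus: Circle centered at (-3, 0) with radius 14


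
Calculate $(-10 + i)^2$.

(a + bi)^2 = a^2 - b^2 + 2abi
= (-10)^2 - 1^2 + 2*(-10)*1i
= 99 - 20i


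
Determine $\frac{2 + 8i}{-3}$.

Divisor is real, so divide each part by -3:
= -2/3 - (8/3)i


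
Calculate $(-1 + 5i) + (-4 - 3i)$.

(-1 + (-4)) + (5 + (-3))i = -5 + 2i


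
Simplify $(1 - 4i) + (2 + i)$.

(1 + 2) + (-4 + 1)i = 3 - 3i


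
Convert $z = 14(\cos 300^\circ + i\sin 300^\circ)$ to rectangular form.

a = r cos θ = 14 * 1/2 = 7
b = r sin θ = 14 * -sqrt(3)/2 = -7*sqrt(3)
z = 7 - 7*sqrt(3)i


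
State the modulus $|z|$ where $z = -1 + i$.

|z| = sqrt(a^2 + b^2) = sqrt((-1)^2 + 1^2) = sqrt(2) = sqrt(2)


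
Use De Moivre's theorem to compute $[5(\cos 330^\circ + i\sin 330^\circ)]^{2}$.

By De Moivre: z^n = r^n(cos(nθ) + i sin(nθ))
= 5^2(cos(2*330°) + i sin(2*330°))
= 25(cos 300° + i sin 300°)
= 25/2 - (25*sqrt(3)/2)i


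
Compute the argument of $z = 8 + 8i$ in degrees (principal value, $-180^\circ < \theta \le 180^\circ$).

θ = arctan(b/a) = arctan(8/8) (quadrant-adjusted) = 45°


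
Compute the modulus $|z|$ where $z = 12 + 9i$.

|z| = sqrt(a^2 + b^2) = sqrt(12^2 + 9^2) = sqrt(225) = 15


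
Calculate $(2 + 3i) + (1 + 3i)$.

(2 + 1) + (3 + 3)i = 3 + 6i


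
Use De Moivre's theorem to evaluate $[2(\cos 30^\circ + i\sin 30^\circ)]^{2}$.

By De Moivre: z^n = r^n(cos(nθ) + i sin(nθ))
= 2^2(cos(2*30°) + i sin(2*30°))
= 4(cos 60° + i sin 60°)
= 2 + 2*sqrt(3)i


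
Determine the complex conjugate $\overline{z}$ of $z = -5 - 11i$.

If z = a + bi, then conjugate(z) = a - bi
conjugate(-5 - 11i) = -5 + 11i


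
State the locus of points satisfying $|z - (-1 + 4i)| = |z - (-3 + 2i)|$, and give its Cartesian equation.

|z - z1| = |z - z2| means z is equidistant from z1 and z2,
i.e. the perpendicular bisector of the segment from (-1, 4) to (-3, 2) (midpoint (-2, 3)).
With z = x + yi, square both sides:
(x - (-1))^2 + (y - 4)^2 = (x - (-3))^2 + (y - 2)^2
The x^2 and y^2 terms cancel: -4x + (-4)y = 13 - 17 = -4
Simplify: x + y = 1
Locus: Perpendicular bisector of the segment from (-1, 4) to (-3, 2): the line x + y = 1


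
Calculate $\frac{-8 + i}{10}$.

Divisor is real, so divide each part by 10:
= -4/5 + (1/10)i


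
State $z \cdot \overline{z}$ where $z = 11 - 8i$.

z * conjugate(z) = |z|^2 = a^2 + b^2
= 11^2 + (-8)^2 = 185


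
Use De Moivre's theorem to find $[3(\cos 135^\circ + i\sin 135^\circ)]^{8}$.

By De Moivre: z^n = r^n(cos(nθ) + i sin(nθ))
= 3^8(cos(8*135°) + i sin(8*135°))
= 6561(cos 0° + i sin 0°)
= 6561


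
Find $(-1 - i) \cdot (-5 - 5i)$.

(a1*a2 - b1*b2) + (a1*b2 + b1*a2)i
= (5 - 5) + (5 + 5)i
= 10i


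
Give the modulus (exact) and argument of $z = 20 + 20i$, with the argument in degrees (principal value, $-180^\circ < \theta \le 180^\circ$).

|z| = sqrt(20^2 + 20^2) = sqrt(800)
arg(z) = arctan(b/a) = arctan(20/20) (quadrant-adjusted) = 45°


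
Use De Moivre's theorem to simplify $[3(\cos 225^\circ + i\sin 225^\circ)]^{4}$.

By De Moivre: z^n = r^n(cos(nθ) + i sin(nθ))
= 3^4(cos(4*225°) + i sin(4*225°))
= 81(cos 180° + i sin 180°)
= -81


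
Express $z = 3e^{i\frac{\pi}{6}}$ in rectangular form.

a = r cos θ = 3 * sqrt(3)/2 = 3*sqrt(3)/2
b = r sin θ = 3 * 1/2 = 3/2
z = 3*sqrt(3)/2 + (3/2)i


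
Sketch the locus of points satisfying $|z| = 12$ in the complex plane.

|z| = 12 means sqrt(x^2 + y^2) = 12
This is a circle of radius 12 centered at the origin


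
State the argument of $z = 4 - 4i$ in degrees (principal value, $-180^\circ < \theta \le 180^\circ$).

θ = arctan(b/a) = arctan(-4/4) (quadrant-adjusted) = -45°


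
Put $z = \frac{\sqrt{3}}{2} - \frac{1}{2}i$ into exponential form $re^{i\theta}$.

r = |z| = sqrt((sqrt(3)/2)^2 + (-1/2)^2) = sqrt(3/4 + 1/4) = sqrt(1) = 1
θ = arctan(b/a) = arctan(-0.5/0.866) (quadrant-adjusted) = -30° = -π/6
z = 1e^(-i*π/6)


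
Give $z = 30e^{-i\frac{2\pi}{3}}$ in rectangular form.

a = r cos θ = 30 * -1/2 = -15
b = r sin θ = 30 * -sqrt(3)/2 = -15*sqrt(3)
z = -15 - 15*sqrt(3)i


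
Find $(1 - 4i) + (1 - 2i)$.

(1 + 1) + (-4 + (-2))i = 2 - 6i


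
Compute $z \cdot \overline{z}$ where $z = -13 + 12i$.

z * conjugate(z) = |z|^2 = a^2 + b^2
= (-13)^2 + 12^2 = 313


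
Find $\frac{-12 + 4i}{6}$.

Divisor is real, so divide each part by 6:
= -2 + (2/3)i


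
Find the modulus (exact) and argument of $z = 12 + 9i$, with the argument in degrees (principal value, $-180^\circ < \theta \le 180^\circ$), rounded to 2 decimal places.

|z| = sqrt(12^2 + 9^2) = 15
arg(z) = arctan(b/a) = arctan(9/12) (quadrant-adjusted) = 36.87°


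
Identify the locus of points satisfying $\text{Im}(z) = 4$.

Im(z) = y where z = x + yi; the equation y = 4 is satisfied by all points with that y-coordinate
Locus: Horizontal line y = 4


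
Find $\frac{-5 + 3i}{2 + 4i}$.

Multiply numerator and denominator by conjugate (2 - 4i):
= (-5 + 3i)(2 - 4i) / (2^2 + 4^2)
= (2 + 26i) / 20
Divide through by 2: (1 + 13i) / 10
= 1/10 + (13/10)i


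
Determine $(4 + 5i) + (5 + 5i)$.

(4 + 5) + (5 + 5)i = 9 + 10i


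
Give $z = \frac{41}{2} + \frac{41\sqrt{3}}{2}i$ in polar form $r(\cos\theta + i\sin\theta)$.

r = |z| = sqrt(a^2 + b^2) = sqrt((41/2)^2 + (41*sqrt(3)/2)^2) = sqrt(1681/4 + 5043/4) = sqrt(1681) = 41
θ = arctan(b/a) = arctan(35.507/20.5) (quadrant-adjusted) = 60°
z = 41(cos 60° + i sin 60°)


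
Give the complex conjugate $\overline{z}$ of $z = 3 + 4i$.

If z = a + bi, then conjugate(z) = a - bi
conjugate(3 + 4i) = 3 - 4i


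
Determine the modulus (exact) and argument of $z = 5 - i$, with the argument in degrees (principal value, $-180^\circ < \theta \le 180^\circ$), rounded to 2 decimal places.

|z| = sqrt(5^2 + (-1)^2) = sqrt(26)
arg(z) = arctan(b/a) = arctan(-1/5) (quadrant-adjusted) = -11.31°


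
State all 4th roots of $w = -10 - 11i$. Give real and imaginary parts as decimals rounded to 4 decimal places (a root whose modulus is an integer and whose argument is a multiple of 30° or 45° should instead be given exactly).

|w| = sqrt(221) ≈ 14.866069, arg(w) ≈ 227.726311°
Root modulus = sqrt(221)^(1/4) ≈ 1.963582
Root arguments: θ_k = (arg(w) + 360°k)/4 for k = 0, 1, ..., 3
Compute each root as (root modulus)(cos θ_k + i sin θ_k) using full-precision intermediates, then round to 4 decimal places.
Roots: 1.0714 + 1.6455i, -1.6455 + 1.0714i, -1.0714 - 1.6455i, 1.6455 - 1.0714i


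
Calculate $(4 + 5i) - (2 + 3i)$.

(4 - 2) + (5 - 3)i = 2 + 2i


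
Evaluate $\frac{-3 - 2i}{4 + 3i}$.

Multiply numerator and denominator by conjugate (4 - 3i):
= (-3 - 2i)(4 - 3i) / (4^2 + 3^2)
= (-18 + i) / 25
= -18/25 + (1/25)i


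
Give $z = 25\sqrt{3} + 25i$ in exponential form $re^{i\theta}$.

r = |z| = sqrt((25*sqrt(3))^2 + (25)^2) = sqrt(1875 + 625) = sqrt(2500) = 50
θ = arctan(b/a) = arctan(25/43.3013) (quadrant-adjusted) = 30° = π/6
z = 50e^(i*π/6)


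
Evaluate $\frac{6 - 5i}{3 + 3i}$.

Multiply numerator and denominator by conjugate (3 - 3i):
= (6 - 5i)(3 - 3i) / (3^2 + 3^2)
= (3 - 33i) / 18
Divide through by 3: (1 - 11i) / 6
= 1/6 - (11/6)i


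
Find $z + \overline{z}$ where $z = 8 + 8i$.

z + conjugate(z) = (a + bi) + (a - bi) = 2a
= 2 * 8 = 16


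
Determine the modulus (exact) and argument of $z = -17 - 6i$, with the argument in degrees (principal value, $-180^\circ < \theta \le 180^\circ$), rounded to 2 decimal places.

|z| = sqrt((-17)^2 + (-6)^2) = sqrt(325)
arg(z) = arctan(b/a) = arctan(-6/-17) (quadrant-adjusted) = -160.56°


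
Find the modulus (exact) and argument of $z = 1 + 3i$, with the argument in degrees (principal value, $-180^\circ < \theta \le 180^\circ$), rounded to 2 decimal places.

|z| = sqrt(1^2 + 3^2) = sqrt(10)
arg(z) = arctan(b/a) = arctan(3/1) (quadrant-adjusted) = 71.57°


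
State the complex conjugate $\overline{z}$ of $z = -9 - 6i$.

If z = a + bi, then conjugate(z) = a - bi
conjugate(-9 - 6i) = -9 + 6i


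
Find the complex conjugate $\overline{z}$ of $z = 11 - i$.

If z = a + bi, then conjugate(z) = a - bi
conjugate(11 - i) = 11 + i


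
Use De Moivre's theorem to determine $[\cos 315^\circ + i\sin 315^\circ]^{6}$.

By De Moivre: z^n = r^n(cos(nθ) + i sin(nθ))
= 1^6(cos(6*315°) + i sin(6*315°))
= 1(cos 90° + i sin 90°)
= i


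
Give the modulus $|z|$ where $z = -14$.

|z| = sqrt(a^2 + b^2) = sqrt((-14)^2 + 0^2) = sqrt(196) = 14


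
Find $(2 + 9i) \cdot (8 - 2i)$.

(a1*a2 - b1*b2) + (a1*b2 + b1*a2)i
= (16 - (-18)) + (-4 + 72)i
= 34 + 68i


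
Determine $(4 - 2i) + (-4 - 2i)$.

(4 + (-4)) + (-2 + (-2))i = -4i


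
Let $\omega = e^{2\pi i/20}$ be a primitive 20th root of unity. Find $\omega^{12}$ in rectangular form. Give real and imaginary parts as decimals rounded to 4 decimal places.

ω^12 = e^(2πi·12/20) = e^(i·6π/5)
= cos(6π/5) + i sin(6π/5)
= -0.8090 - 0.5878i


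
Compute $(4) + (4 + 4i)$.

(4 + 4) + (0 + 4)i = 8 + 4i


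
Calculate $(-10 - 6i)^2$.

(a + bi)^2 = a^2 - b^2 + 2abi
= (-10)^2 - (-6)^2 + 2*(-10)*(-6)i
= 64 + 120i


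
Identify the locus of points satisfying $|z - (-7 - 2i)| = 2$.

|z - z0| = r describes a circle centered at z0 with radius r
Here z0 = -7 - 2i and r = 2
Locus: Circle centered at (-7, -2) with radius 2


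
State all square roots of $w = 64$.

|w| = 64, arg(w) = 0°
Root modulus = 64^(1/2) = 8
Root arguments: θ_k = (0° + 360°k)/2 for k = 0, 1, ..., 1
Roots: 8, -8


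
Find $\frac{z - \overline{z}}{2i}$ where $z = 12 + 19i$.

z - conjugate(z) = 2bi
(z - conjugate(z))/(2i) = 2bi/(2i) = b = 19


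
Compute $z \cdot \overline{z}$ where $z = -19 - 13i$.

z * conjugate(z) = |z|^2 = a^2 + b^2
= (-19)^2 + (-13)^2 = 530


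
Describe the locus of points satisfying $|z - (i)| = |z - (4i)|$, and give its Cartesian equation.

|z - z1| = |z - z2| means z is equidistant from z1 and z2,
i.e. the perpendicular bisector of the segment from (0, 1) to (0, 4) (midpoint (0, 5/2)).
With z = x + yi, square both sides:
(x - 0)^2 + (y - 1)^2 = (x - 0)^2 + (y - 4)^2
The x^2 and y^2 terms cancel: 0x + 6y = 16 - 1 = 15
Simplify: y = 5/2
Locus: Perpendicular bisector of the segment from (0, 1) to (0, 4): the line y = 5/2


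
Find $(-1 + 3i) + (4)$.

(-1 + 4) + (3 + 0)i = 3 + 3i


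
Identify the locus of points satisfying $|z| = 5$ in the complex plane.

|z| = 5 means sqrt(x^2 + y^2) = 5
This is a circle of radius 5 centered at the origin


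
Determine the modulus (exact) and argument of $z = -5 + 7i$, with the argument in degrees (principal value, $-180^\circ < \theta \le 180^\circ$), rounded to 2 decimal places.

|z| = sqrt((-5)^2 + 7^2) = sqrt(74)
arg(z) = arctan(b/a) = arctan(7/-5) (quadrant-adjusted) = 125.54°


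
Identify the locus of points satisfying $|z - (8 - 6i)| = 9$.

|z - z0| = r describes a circle centered at z0 with radius r
Here z0 = 8 - 6i and r = 9
Locus: Circle centered at (8, -6) with radius 9


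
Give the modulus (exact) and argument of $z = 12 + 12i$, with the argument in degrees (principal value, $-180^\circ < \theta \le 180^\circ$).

|z| = sqrt(12^2 + 12^2) = sqrt(288)
arg(z) = arctan(b/a) = arctan(12/12) (quadrant-adjusted) = 45°


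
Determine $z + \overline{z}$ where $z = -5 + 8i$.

z + conjugate(z) = (a + bi) + (a - bi) = 2a
= 2 * (-5) = -10


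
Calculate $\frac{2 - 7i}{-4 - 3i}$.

Multiply numerator and denominator by conjugate (-4 + 3i):
= (2 - 7i)(-4 + 3i) / ((-4)^2 + (-3)^2)
= (13 + 34i) / 25
= 13/25 + (34/25)i


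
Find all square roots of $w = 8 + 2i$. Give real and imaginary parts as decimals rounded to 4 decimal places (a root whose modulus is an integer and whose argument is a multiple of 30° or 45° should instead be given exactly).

|w| = sqrt(68) ≈ 8.246211, arg(w) ≈ 14.036243°
Root modulus = sqrt(68)^(1/2) ≈ 2.871622
Root arguments: θ_k = (arg(w) + 360°k)/2 for k = 0, 1, ..., 1
Compute each root as (root modulus)(cos θ_k + i sin θ_k) using full-precision intermediates, then round to 4 decimal places.
Roots: 2.8501 + 0.3509i, -2.8501 - 0.3509i


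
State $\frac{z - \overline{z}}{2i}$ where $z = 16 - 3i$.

z - conjugate(z) = 2bi
(z - conjugate(z))/(2i) = 2bi/(2i) = b = -3


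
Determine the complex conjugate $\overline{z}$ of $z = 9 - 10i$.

If z = a + bi, then conjugate(z) = a - bi
conjugate(9 - 10i) = 9 + 10i


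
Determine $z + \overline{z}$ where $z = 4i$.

z + conjugate(z) = (a + bi) + (a - bi) = 2a
= 2 * 0 = 0


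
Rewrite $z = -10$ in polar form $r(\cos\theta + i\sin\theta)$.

r = |z| = sqrt(a^2 + b^2) = sqrt((-10)^2 + (0)^2) = sqrt(100 + 0) = sqrt(100) = 10
b = 0 and a < 0, so z lies on the negative real axis: θ = 180°
z = 10(cos 180° + i sin 180°)


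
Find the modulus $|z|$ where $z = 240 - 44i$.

|z| = sqrt(a^2 + b^2) = sqrt(240^2 + (-44)^2) = sqrt(59536) = 244


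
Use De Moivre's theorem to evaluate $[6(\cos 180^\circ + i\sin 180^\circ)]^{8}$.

By De Moivre: z^n = r^n(cos(nθ) + i sin(nθ))
= 6^8(cos(8*180°) + i sin(8*180°))
= 1679616(cos 0° + i sin 0°)
= 1679616


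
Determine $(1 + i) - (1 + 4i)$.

(1 - 1) + (1 - 4)i = -3i


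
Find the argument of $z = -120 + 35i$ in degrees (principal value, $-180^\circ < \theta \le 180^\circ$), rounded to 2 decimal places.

θ = arctan(b/a) = arctan(35/-120) (quadrant-adjusted) = 163.74°


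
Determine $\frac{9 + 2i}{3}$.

Divisor is real, so divide each part by 3:
= 3 + (2/3)i


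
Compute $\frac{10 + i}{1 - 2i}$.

Multiply numerator and denominator by conjugate (1 + 2i):
= (10 + i)(1 + 2i) / (1^2 + (-2)^2)
= (8 + 21i) / 5
= 8/5 + (21/5)i


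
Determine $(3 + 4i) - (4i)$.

(3 - 0) + (4 - 4)i = 3


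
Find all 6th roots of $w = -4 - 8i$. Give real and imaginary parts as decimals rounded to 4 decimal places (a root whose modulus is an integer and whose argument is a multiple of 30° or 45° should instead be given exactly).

|w| = sqrt(80) ≈ 8.944272, arg(w) ≈ 243.434949°
Root modulus = sqrt(80)^(1/6) ≈ 1.440757
Root arguments: θ_k = (arg(w) + 360°k)/6 for k = 0, 1, ..., 5
Compute each root as (root modulus)(cos θ_k + i sin θ_k) using full-precision intermediates, then round to 4 decimal places.
Roots: 1.0944 + 0.9371i, -0.2643 + 1.4163i, -1.3587 + 0.4792i, -1.0944 - 0.9371i, 0.2643 - 1.4163i, 1.3587 - 0.4792i


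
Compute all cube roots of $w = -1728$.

|w| = 1728, arg(w) = 180°
Root modulus = 1728^(1/3) = 12
Root arguments: θ_k = (180° + 360°k)/3 for k = 0, 1, ..., 2
Roots: 6 + 6*sqrt(3)i, -12, 6 - 6*sqrt(3)i


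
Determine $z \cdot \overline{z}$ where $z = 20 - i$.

z * conjugate(z) = |z|^2 = a^2 + b^2
= 20^2 + (-1)^2 = 401


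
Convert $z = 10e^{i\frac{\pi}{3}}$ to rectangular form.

a = r cos θ = 10 * 1/2 = 5
b = r sin θ = 10 * sqrt(3)/2 = 5*sqrt(3)
z = 5 + 5*sqrt(3)i


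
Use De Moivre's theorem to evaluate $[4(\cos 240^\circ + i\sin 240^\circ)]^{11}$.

By De Moivre: z^n = r^n(cos(nθ) + i sin(nθ))
= 4^11(cos(11*240°) + i sin(11*240°))
= 4194304(cos 120° + i sin 120°)
= -2097152 + 2097152*sqrt(3)i


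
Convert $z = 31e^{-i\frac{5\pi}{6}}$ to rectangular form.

a = r cos θ = 31 * -sqrt(3)/2 = -31*sqrt(3)/2
b = r sin θ = 31 * -1/2 = -31/2
z = -31*sqrt(3)/2 - (31/2)i


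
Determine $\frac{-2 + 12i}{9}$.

Divisor is real, so divide each part by 9:
= -2/9 + (4/3)i


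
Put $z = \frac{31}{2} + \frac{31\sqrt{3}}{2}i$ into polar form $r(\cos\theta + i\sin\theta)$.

r = |z| = sqrt(a^2 + b^2) = sqrt((31/2)^2 + (31*sqrt(3)/2)^2) = sqrt(961/4 + 2883/4) = sqrt(961) = 31
θ = arctan(b/a) = arctan(26.8468/15.5) (quadrant-adjusted) = 60°
z = 31(cos 60° + i sin 60°)


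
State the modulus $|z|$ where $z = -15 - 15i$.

|z| = sqrt(a^2 + b^2) = sqrt((-15)^2 + (-15)^2) = sqrt(450) = sqrt(450)


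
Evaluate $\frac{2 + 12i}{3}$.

Divisor is real, so divide each part by 3:
= 2/3 + 4i


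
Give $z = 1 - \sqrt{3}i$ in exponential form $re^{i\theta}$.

r = |z| = sqrt((1)^2 + (-sqrt(3))^2) = sqrt(1 + 3) = sqrt(4) = 2
θ = arctan(b/a) = arctan(-1.7321/1) (quadrant-adjusted) = -60° = -π/3
z = 2e^(-i*π/3)


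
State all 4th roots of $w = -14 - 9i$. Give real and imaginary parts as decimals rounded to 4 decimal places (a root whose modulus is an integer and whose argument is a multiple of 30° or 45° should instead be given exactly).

|w| = sqrt(277) ≈ 16.643317, arg(w) ≈ 212.735226°
Root modulus = sqrt(277)^(1/4) ≈ 2.019807
Root arguments: θ_k = (arg(w) + 360°k)/4 for k = 0, 1, ..., 3
Compute each root as (root modulus)(cos θ_k + i sin θ_k) using full-precision intermediates, then round to 4 decimal places.
Roots: 1.2104 + 1.6170i, -1.6170 + 1.2104i, -1.2104 - 1.6170i, 1.6170 - 1.2104i


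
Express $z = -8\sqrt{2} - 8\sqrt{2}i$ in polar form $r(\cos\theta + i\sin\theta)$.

r = |z| = sqrt(a^2 + b^2) = sqrt((-8*sqrt(2))^2 + (-8*sqrt(2))^2) = sqrt(128 + 128) = sqrt(256) = 16
θ = arctan(b/a) = arctan(-11.3137/-11.3137) (quadrant-adjusted) = 225°
z = 16(cos 225° + i sin 225°)


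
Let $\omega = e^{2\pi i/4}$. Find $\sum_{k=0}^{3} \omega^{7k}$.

Let ζ = ω^7 = e^(2πi·7/4). Since 4 ∤ 7, ζ ≠ 1.
Sum = Σ_{k=0}^{3} ζ^k = (ζ^4 - 1)/(ζ - 1) = (ω^{7·4} - 1)/(ζ - 1) = (1 - 1)/(ζ - 1) = 0


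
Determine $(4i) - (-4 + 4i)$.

(0 - (-4)) + (4 - 4)i = 4


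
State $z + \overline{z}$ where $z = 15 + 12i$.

z + conjugate(z) = (a + bi) + (a - bi) = 2a
= 2 * 15 = 30


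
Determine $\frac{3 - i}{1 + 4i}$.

Multiply numerator and denominator by conjugate (1 - 4i):
= (3 - i)(1 - 4i) / (1^2 + 4^2)
= (-1 - 13i) / 17
= -1/17 - (13/17)i


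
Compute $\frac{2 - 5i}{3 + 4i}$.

Multiply numerator and denominator by conjugate (3 - 4i):
= (2 - 5i)(3 - 4i) / (3^2 + 4^2)
= (-14 - 23i) / 25
= -14/25 - (23/25)i


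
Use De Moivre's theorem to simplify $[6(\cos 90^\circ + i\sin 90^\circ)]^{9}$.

By De Moivre: z^n = r^n(cos(nθ) + i sin(nθ))
= 6^9(cos(9*90°) + i sin(9*90°))
= 10077696(cos 90° + i sin 90°)
= 10077696i


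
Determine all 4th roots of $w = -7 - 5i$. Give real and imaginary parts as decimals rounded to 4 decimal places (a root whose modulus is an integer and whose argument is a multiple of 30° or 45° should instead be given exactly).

|w| = sqrt(74) ≈ 8.602325, arg(w) ≈ 215.537678°
Root modulus = sqrt(74)^(1/4) ≈ 1.712592
Root arguments: θ_k = (arg(w) + 360°k)/4 for k = 0, 1, ..., 3
Compute each root as (root modulus)(cos θ_k + i sin θ_k) using full-precision intermediates, then round to 4 decimal places.
Roots: 1.0094 + 1.3835i, -1.3835 + 1.0094i, -1.0094 - 1.3835i, 1.3835 - 1.0094i


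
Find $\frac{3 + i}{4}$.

Divisor is real, so divide each part by 4:
= 3/4 + (1/4)i


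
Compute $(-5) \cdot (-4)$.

(a1*a2 - b1*b2) + (a1*b2 + b1*a2)i
= (20 - 0) + (0 + 0)i
= 20


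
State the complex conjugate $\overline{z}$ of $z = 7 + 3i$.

If z = a + bi, then conjugate(z) = a - bi
conjugate(7 + 3i) = 7 - 3i


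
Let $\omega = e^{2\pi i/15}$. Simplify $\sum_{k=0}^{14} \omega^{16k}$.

Let ζ = ω^16 = e^(2πi·16/15). Since 15 ∤ 16, ζ ≠ 1.
Sum = Σ_{k=0}^{14} ζ^k = (ζ^15 - 1)/(ζ - 1) = (ω^{16·15} - 1)/(ζ - 1) = (1 - 1)/(ζ - 1) = 0


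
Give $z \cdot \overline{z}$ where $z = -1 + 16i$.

z * conjugate(z) = |z|^2 = a^2 + b^2
= (-1)^2 + 16^2 = 257


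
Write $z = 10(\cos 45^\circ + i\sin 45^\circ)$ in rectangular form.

a = r cos θ = 10 * sqrt(2)/2 = 5*sqrt(2)
b = r sin θ = 10 * sqrt(2)/2 = 5*sqrt(2)
z = 5*sqrt(2) + 5*sqrt(2)i


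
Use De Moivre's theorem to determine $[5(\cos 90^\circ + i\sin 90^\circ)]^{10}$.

By De Moivre: z^n = r^n(cos(nθ) + i sin(nθ))
= 5^10(cos(10*90°) + i sin(10*90°))
= 9765625(cos 180° + i sin 180°)
= -9765625


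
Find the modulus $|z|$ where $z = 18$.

|z| = sqrt(a^2 + b^2) = sqrt(18^2 + 0^2) = sqrt(324) = 18


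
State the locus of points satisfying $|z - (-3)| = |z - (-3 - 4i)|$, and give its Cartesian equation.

|z - z1| = |z - z2| means z is equidistant from z1 and z2,
i.e. the perpendicular bisector of the segment from (-3, 0) to (-3, -4) (midpoint (-3, -2)).
With z = x + yi, square both sides:
(x - (-3))^2 + (y - 0)^2 = (x - (-3))^2 + (y - (-4))^2
The x^2 and y^2 terms cancel: 0x + (-8)y = 25 - 9 = 16
Simplify: y = -2
Locus: Perpendicular bisector of the segment from (-3, 0) to (-3, -4): the line y = -2


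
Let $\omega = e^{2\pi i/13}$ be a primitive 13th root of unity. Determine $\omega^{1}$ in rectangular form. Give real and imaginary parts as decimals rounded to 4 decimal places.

ω^1 = e^(2πi·1/13) = e^(i·2π/13)
= cos(2π/13) + i sin(2π/13)
= 0.8855 + 0.4647i
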